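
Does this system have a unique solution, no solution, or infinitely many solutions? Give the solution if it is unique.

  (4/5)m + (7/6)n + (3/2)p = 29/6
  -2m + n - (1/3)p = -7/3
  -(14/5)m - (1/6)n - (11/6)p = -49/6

no solution

Row-reduce:
R1 ← R1 / (4/5).
R2 ← R2 + 2·R1.
R3 ← R3 + 14/5·R1.
R2 ← R2 / (47/12).
R1 ← R1 − 35/24·R2.
R3 ← R3 − 47/12·R2.
Row 3 reduces to 0 = -1, a contradiction. The system is inconsistent.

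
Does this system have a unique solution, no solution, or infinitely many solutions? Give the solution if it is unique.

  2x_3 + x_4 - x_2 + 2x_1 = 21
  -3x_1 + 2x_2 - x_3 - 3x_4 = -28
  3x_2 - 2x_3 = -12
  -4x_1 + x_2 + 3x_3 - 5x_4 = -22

x_1 = 6, x_2 = -2, x_3 = 3, x_4 = 1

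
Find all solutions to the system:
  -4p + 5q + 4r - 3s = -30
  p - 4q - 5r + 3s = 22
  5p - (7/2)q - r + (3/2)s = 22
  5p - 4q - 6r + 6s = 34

no solution

Row-reduce:
R1 ← R1 / (-4).
R2 ← R2 − 1·R1.
R3 ← R3 − 5·R1.
R4 ← R4 − 5·R1.
R2 ← R2 / (-11/4).
R1 ← R1 + 5/4·R2.
R3 ← R3 − 11/4·R2.
R4 ← R4 − 9/4·R2.
Swap R3 and R4.
R3 ← R3 / (-47/11).
R1 ← R1 − 9/11·R3.
R2 ← R2 − 16/11·R3.
Row 4 reduces to 0 = -1, a contradiction. The system is inconsistent.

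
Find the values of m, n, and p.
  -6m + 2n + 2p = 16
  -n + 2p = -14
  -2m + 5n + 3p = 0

m = -4, n = 2, p = -6

Row-reduce the augmented matrix:
R1 ← R1 / (-6).
R3 ← R3 + 2·R1.
R2 ← R2 / (-1).
R1 ← R1 + 1/3·R2.
R3 ← R3 − 13/3·R2.
R3 ← R3 / (11).
R1 ← R1 + 1·R3.
R2 ← R2 + 2·R3.
Reading off the reduced rows gives m = -4, n = 2, p = -6.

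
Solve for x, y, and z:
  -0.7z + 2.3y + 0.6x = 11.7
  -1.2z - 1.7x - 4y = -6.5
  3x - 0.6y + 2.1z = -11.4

Row-reduce the augmented matrix:
R1 ← R1 / (3/5).
R2 ← R2 + 17/10·R1.
R3 ← R3 − 3·R1.
R2 ← R2 / (151/60).
R1 ← R1 − 23/6·R2.
R3 ← R3 + 121/10·R2.
R3 ← R3 / (-2931/302).
R1 ← R1 − 556/151·R3.
R2 ← R2 + 191/151·R3.
Reading off the reduced rows gives x = 1, y = 3, z = -6.

x = 1, y = 3, z = -6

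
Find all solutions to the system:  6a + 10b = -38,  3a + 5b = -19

infinitely many solutions

Row-reduce:
R1 ← R1 / (6).
R2 ← R2 − 3·R1.
Rank is 1 with 2 unknowns, leaving b free.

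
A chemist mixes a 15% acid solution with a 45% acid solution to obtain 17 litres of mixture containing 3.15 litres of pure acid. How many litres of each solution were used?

Let a = litres of solution A, b = litres of solution B.
  a + b = 17
  (3/20)a + (9/20)b = 63/20
From equation 1: a = 17 − b.
Substitute into equation 2 and solve: b = 2.
Then a = 15.

litres of solution A: 15, litres of solution B: 2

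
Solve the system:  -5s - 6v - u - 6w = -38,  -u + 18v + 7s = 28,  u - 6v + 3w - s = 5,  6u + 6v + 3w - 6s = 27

Row-reduce:
R1 ← R1 / (-1).
R2 ← R2 + 1·R1.
R3 ← R3 − 1·R1.
R4 ← R4 − 6·R1.
R2 ← R2 / (24).
R1 ← R1 − 6·R2.
R3 ← R3 + 12·R2.
R4 ← R4 + 30·R2.
Swap R3 and R4.
R3 ← R3 / (-51/2).
R1 ← R1 − 9/2·R3.
R2 ← R2 − 1/4·R3.
Rank is 3 with 4 unknowns, leaving s free.

infinitely many solutions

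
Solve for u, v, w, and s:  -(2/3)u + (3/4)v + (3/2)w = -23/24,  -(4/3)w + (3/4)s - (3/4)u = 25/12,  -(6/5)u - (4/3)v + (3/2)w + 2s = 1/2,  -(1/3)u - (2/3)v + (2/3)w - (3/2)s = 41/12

u = -5/2, v = -3/2, w = -1, s = -3/2

Row-reduce the augmented matrix:
R1 ← R1 / (-2/3).
R2 ← R2 + 3/4·R1.
R3 ← R3 + 6/5·R1.
R4 ← R4 + 1/3·R1.
R2 ← R2 / (-27/32).
R1 ← R1 + 9/8·R2.
R3 ← R3 + 161/60·R2.
R4 ← R4 + 25/24·R2.
R3 ← R3 / (20429/2430).
R1 ← R1 − 16/9·R3.
R2 ← R2 − 290/81·R3.
R4 ← R4 − 886/243·R3.
R4 ← R4 / (-92293/40858).
R1 ← R1 + 18765/20429·R4.
R2 ← R2 + 14808/20429·R4.
R3 ← R3 + 936/20429·R4.
Reading off the reduced rows gives u = -5/2, v = -3/2, w = -1, s = -3/2.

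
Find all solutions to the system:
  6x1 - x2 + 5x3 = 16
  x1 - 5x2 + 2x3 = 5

infinitely many solutions

Row-reduce:
R1 ← R1 / (6).
R2 ← R2 − 1·R1.
R2 ← R2 / (-29/6).
R1 ← R1 + 1/6·R2.
Rank is 2 with 3 unknowns, leaving x3 free.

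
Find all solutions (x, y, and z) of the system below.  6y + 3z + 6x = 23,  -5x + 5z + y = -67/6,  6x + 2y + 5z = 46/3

Row-reduce the augmented matrix:
R1 ← R1 / (6).
R2 ← R2 + 5·R1.
R3 ← R3 − 6·R1.
R2 ← R2 / (6).
R1 ← R1 − 1·R2.
R3 ← R3 + 4·R2.
R3 ← R3 / (7).
R1 ← R1 + 3/4·R3.
R2 ← R2 − 5/4·R3.
Reading off the reduced rows gives x = 9/4, y = 7/4, z = -1/3.

x = 9/4, y = 7/4, z = -1/3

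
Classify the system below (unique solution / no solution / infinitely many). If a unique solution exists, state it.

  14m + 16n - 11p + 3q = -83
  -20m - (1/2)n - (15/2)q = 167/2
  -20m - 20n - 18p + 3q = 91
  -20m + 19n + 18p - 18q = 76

Row-reduce:
R1 ← R1 / (14).
R2 ← R2 + 20·R1.
R3 ← R3 + 20·R1.
R4 ← R4 + 20·R1.
R2 ← R2 / (313/14).
R1 ← R1 − 8/7·R2.
R3 ← R3 − 20/7·R2.
R4 ← R4 − 293/7·R2.
R3 ← R3 / (-9924/313).
R1 ← R1 − 11/626·R3.
R2 ← R2 + 220/313·R3.
R4 ← R4 − 9924/313·R3.
Rank is 3 with 4 unknowns, leaving q free.

infinitely many solutions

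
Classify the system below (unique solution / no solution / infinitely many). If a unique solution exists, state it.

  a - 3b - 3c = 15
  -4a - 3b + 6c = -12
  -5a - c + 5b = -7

a = 0, b = -2, c = -3

Row-reduce the augmented matrix:
R2 ← R2 + 4·R1.
R3 ← R3 + 5·R1.
R2 ← R2 / (-15).
R1 ← R1 + 3·R2.
R3 ← R3 + 10·R2.
R3 ← R3 / (-12).
R1 ← R1 + 9/5·R3.
R2 ← R2 − 2/5·R3.
Reading off the reduced rows gives a = 0, b = -2, c = -3.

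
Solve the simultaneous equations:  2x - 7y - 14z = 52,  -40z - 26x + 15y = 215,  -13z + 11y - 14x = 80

Row-reduce:
R1 ← R1 / (2).
R2 ← R2 + 26·R1.
R3 ← R3 + 14·R1.
R2 ← R2 / (-76).
R1 ← R1 + 7/2·R2.
R3 ← R3 + 38·R2.
Row 3 reduces to 0 = -3/2, a contradiction. The system is inconsistent.

no solution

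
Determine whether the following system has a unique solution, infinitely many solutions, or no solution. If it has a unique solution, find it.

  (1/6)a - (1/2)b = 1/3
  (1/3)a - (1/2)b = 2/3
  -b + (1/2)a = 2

no solution

Row-reduce:
R1 ← R1 / (1/6).
R2 ← R2 − 1/3·R1.
R3 ← R3 − 1/2·R1.
R2 ← R2 / (1/2).
R1 ← R1 + 3·R2.
R3 ← R3 − 1/2·R2.
Row 3 reduces to 0 = 1, a contradiction. The system is inconsistent.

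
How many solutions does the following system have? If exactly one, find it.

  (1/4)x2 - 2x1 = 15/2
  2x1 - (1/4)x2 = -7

no solution

Row-reduce:
R1 ← R1 / (-2).
R2 ← R2 − 2·R1.
Row 2 reduces to 0 = 1/2, a contradiction. The system is inconsistent.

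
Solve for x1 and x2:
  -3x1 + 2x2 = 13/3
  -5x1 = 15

x1 = -3, x2 = -7/3

Row-reduce the augmented matrix:
R1 ← R1 / (-3).
R2 ← R2 + 5·R1.
R2 ← R2 / (-10/3).
R1 ← R1 + 2/3·R2.
Reading off the reduced rows gives x1 = -3, x2 = -7/3.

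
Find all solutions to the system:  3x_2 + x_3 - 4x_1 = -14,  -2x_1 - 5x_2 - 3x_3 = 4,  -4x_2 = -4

Row-reduce the augmented matrix:
R1 ← R1 / (-4).
R2 ← R2 + 2·R1.
R2 ← R2 / (-13/2).
R1 ← R1 + 3/4·R2.
R3 ← R3 + 4·R2.
R3 ← R3 / (28/13).
R1 ← R1 − 2/13·R3.
R2 ← R2 − 7/13·R3.
Reading off the reduced rows gives x_1 = 3, x_2 = 1, x_3 = -5.

x_1 = 3, x_2 = 1, x_3 = -5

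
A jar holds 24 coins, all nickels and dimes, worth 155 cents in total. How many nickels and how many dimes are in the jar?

nickels: 17, dimes: 7

Let n = nickels, d = dimes.
  n + d = 24
  5n + 10d = 155
From equation 1: n = 24 − d.
Substitute into equation 2 and solve: d = 7.
Then n = 17.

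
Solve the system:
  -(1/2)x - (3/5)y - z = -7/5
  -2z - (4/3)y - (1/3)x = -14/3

Row-reduce:
R1 ← R1 / (-1/2).
R2 ← R2 + 1/3·R1.
R2 ← R2 / (-14/15).
R1 ← R1 − 6/5·R2.
Rank is 2 with 3 unknowns, leaving z free.

infinitely many solutions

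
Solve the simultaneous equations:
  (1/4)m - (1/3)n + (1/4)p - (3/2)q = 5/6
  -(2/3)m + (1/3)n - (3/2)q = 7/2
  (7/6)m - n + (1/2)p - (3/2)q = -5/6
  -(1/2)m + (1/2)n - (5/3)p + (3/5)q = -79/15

no solution

Row-reduce:
R1 ← R1 / (1/4).
R2 ← R2 + 2/3·R1.
R3 ← R3 − 7/6·R1.
R4 ← R4 + 1/2·R1.
R2 ← R2 / (-5/9).
R1 ← R1 + 4/3·R2.
R3 ← R3 − 5/9·R2.
R4 ← R4 + 1/6·R2.
Swap R3 and R4.
R3 ← R3 / (-41/30).
R1 ← R1 + 3/5·R3.
R2 ← R2 + 6/5·R3.
Row 4 reduces to 0 = 1, a contradiction. The system is inconsistent.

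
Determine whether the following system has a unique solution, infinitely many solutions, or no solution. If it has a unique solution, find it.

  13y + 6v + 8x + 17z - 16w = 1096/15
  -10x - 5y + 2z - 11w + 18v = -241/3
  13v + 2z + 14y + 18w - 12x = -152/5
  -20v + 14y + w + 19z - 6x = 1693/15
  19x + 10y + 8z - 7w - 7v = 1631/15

Row-reduce the augmented matrix:
R1 ← R1 / (8).
R2 ← R2 + 10·R1.
R3 ← R3 + 12·R1.
R4 ← R4 + 6·R1.
R5 ← R5 − 19·R1.
R2 ← R2 / (45/4).
R1 ← R1 − 13/8·R2.
R3 ← R3 − 67/2·R2.
R4 ← R4 − 95/4·R2.
R5 ← R5 + 167/8·R2.
R3 ← R3 / (-626/15).
R1 ← R1 + 37/30·R3.
R2 ← R2 − 31/15·R3.
R4 ← R4 + 52/3·R3.
R5 ← R5 − 323/30·R3.
R4 ← R4 / (17462/939).
R1 ← R1 + 137/1878·R4.
R2 ← R2 − 1426/939·R4.
R3 ← R3 + 1942/939·R4.
R5 ← R5 + 7991/1878·R4.
R5 ← R5 / (49375/34924).
R1 ← R1 + 53209/34924·R5.
R2 ← R2 − 59869/17462·R5.
R3 ← R3 + 68577/17462·R5.
R4 ← R4 + 22035/8731·R5.
Reading off the reduced rows gives x = 13/5, y = 11/5, z = 7/3, w = 0, v = -8/3.

x = 13/5, y = 11/5, z = 7/3, w = 0, v = -8/3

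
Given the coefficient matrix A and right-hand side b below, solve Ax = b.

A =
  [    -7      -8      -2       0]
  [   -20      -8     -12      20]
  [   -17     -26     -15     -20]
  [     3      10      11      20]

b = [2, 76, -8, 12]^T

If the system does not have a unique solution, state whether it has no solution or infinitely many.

infinitely many solutions

Row-reduce:
R1 ← R1 / (-7).
R2 ← R2 + 20·R1.
R3 ← R3 + 17·R1.
R4 ← R4 − 3·R1.
R2 ← R2 / (104/7).
R1 ← R1 − 8/7·R2.
R3 ← R3 + 46/7·R2.
R4 ← R4 − 46/7·R2.
R3 ← R3 / (-168/13).
R1 ← R1 − 10/13·R3.
R2 ← R2 + 11/26·R3.
R4 ← R4 − 168/13·R3.
Rank is 3 with 4 unknowns, leaving x_4 free.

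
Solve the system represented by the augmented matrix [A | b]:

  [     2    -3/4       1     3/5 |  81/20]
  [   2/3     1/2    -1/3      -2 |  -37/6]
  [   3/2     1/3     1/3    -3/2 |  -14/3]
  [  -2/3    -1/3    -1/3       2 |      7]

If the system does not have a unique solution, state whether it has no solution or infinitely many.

Row-reduce the augmented matrix:
R1 ← R1 / (2).
R2 ← R2 − 2/3·R1.
R3 ← R3 − 3/2·R1.
R4 ← R4 + 2/3·R1.
R2 ← R2 / (3/4).
R1 ← R1 + 3/8·R2.
R3 ← R3 − 43/48·R2.
R4 ← R4 + 7/12·R2.
R3 ← R3 / (41/108).
R1 ← R1 − 1/6·R3.
R2 ← R2 + 8/9·R3.
R4 ← R4 + 14/27·R3.
R4 ← R4 / (58/41).
R1 ← R1 + 45/41·R4.
R2 ← R2 + 276/205·R4.
R3 ← R3 − 366/205·R4.
Reading off the reduced rows gives x_1 = 1, x_2 = -3, x_3 = -2, x_4 = 3.

x_1 = 1, x_2 = -3, x_3 = -2, x_4 = 3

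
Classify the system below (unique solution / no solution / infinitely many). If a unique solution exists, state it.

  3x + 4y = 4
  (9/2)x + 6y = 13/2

no solution

Row-reduce:
R1 ← R1 / (3).
R2 ← R2 − 9/2·R1.
Row 2 reduces to 0 = 1/2, a contradiction. The system is inconsistent.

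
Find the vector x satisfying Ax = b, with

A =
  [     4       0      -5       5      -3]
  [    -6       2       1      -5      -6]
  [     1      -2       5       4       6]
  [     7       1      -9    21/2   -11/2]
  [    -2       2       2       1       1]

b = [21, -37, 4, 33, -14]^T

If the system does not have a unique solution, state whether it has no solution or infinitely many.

no solution

Row-reduce:
R1 ← R1 / (4).
R2 ← R2 + 6·R1.
R3 ← R3 − 1·R1.
R4 ← R4 − 7·R1.
R5 ← R5 + 2·R1.
R2 ← R2 / (2).
R3 ← R3 + 2·R2.
R4 ← R4 − 1·R2.
R5 ← R5 − 2·R2.
R3 ← R3 / (-1/4).
R1 ← R1 + 5/4·R3.
R2 ← R2 + 13/4·R3.
R4 ← R4 − 3·R3.
R5 ← R5 − 6·R3.
R4 ← R4 / (127/2).
R1 ← R1 + 25·R4.
R2 ← R2 + 67·R4.
R3 ← R3 + 21·R4.
R5 ← R5 − 127·R4.
Row 5 reduces to 0 = 4, a contradiction. The system is inconsistent.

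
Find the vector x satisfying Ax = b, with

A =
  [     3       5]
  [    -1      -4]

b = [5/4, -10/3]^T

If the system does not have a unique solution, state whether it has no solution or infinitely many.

From equation 2: x_1 = 10/3 − 4·x_2.
Substitute into equation 1 and solve: x_2 = 5/4.
Then x_1 = -5/3.

x_1 = -5/3, x_2 = 5/4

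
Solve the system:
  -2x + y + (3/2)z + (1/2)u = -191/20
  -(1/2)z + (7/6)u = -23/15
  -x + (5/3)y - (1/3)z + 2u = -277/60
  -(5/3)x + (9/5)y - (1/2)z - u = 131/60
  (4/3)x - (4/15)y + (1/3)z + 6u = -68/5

x = 5/2, y = 5/4, z = -3, u = -13/5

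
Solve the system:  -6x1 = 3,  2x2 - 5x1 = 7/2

x1 = -1/2, x2 = 1/2

Row-reduce the augmented matrix:
R1 ← R1 / (-6).
R2 ← R2 + 5·R1.
R2 ← R2 / (2).
Reading off the reduced rows gives x1 = -1/2, x2 = 1/2.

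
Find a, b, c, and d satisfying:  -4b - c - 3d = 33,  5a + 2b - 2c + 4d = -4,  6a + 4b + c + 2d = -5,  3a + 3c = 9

Row-reduce the augmented matrix:
Swap R1 and R2.
R1 ← R1 / (5).
R3 ← R3 − 6·R1.
R4 ← R4 − 3·R1.
R2 ← R2 / (-4).
R1 ← R1 − 2/5·R2.
R3 ← R3 − 8/5·R2.
R4 ← R4 + 6/5·R2.
R3 ← R3 / (3).
R1 ← R1 + 1/2·R3.
R2 ← R2 − 1/4·R3.
R4 ← R4 − 9/2·R3.
R4 ← R4 / (9/2).
R1 ← R1 + 1/6·R4.
R2 ← R2 − 13/12·R4.
R3 ← R3 + 4/3·R4.
Reading off the reduced rows gives a = 4, b = -5, c = -1, d = -4.

a = 4, b = -5, c = -1, d = -4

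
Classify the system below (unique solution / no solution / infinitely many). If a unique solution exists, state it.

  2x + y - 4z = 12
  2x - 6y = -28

infinitely many solutions

Row-reduce:
R1 ← R1 / (2).
R2 ← R2 − 2·R1.
R2 ← R2 / (-7).
R1 ← R1 − 1/2·R2.
Rank is 2 with 3 unknowns, leaving z free.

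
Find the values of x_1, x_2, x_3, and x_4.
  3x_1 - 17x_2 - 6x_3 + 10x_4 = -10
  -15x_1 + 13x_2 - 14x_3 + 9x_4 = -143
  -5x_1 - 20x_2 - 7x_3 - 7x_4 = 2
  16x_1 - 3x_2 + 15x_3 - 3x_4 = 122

x_1 = 5, x_2 = -1, x_3 = 2, x_4 = -3

Row-reduce the augmented matrix:
R1 ← R1 / (3).
R2 ← R2 + 15·R1.
R3 ← R3 + 5·R1.
R4 ← R4 − 16·R1.
R2 ← R2 / (-72).
R1 ← R1 + 17/3·R2.
R3 ← R3 + 145/3·R2.
R4 ← R4 − 263/3·R2.
R3 ← R3 / (677/54).
R1 ← R1 − 79/54·R3.
R2 ← R2 − 11/18·R3.
R4 ← R4 + 355/54·R3.
R4 ← R4 / (-132/677).
R1 ← R1 − 5913/2708·R4.
R2 ← R2 − 1733/2708·R4.
R3 ← R3 + 6467/2708·R4.
Reading off the reduced rows gives x_1 = 5, x_2 = -1, x_3 = 2, x_4 = -3.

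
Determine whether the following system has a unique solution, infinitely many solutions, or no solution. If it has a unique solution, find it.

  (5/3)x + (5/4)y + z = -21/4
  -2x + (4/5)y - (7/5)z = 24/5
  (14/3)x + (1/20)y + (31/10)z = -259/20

Row-reduce:
R1 ← R1 / (5/3).
R2 ← R2 + 2·R1.
R3 ← R3 − 14/3·R1.
R2 ← R2 / (23/10).
R1 ← R1 − 3/4·R2.
R3 ← R3 + 69/20·R2.
Row 3 reduces to 0 = -1/2, a contradiction. The system is inconsistent.

no solution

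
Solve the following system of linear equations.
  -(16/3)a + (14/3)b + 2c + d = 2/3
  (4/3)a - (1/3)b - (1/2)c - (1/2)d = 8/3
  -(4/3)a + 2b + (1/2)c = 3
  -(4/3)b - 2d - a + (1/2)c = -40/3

Row-reduce:
R1 ← R1 / (-16/3).
R2 ← R2 − 4/3·R1.
R3 ← R3 + 4/3·R1.
R4 ← R4 + 1·R1.
R2 ← R2 / (5/6).
R1 ← R1 + 7/8·R2.
R3 ← R3 − 5/6·R2.
R4 ← R4 + 53/24·R2.
Swap R3 and R4.
R3 ← R3 / (1/8).
R1 ← R1 + 3/8·R3.
Rank is 3 with 4 unknowns, leaving d free.

infinitely many solutions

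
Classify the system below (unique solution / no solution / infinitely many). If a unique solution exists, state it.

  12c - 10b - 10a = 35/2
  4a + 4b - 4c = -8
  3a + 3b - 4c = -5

Row-reduce:
R1 ← R1 / (-10).
R2 ← R2 − 4·R1.
R3 ← R3 − 3·R1.
R2 ← R2 / (4/5).
R1 ← R1 + 6/5·R2.
R3 ← R3 + 2/5·R2.
Row 3 reduces to 0 = -1/4, a contradiction. The system is inconsistent.

no solution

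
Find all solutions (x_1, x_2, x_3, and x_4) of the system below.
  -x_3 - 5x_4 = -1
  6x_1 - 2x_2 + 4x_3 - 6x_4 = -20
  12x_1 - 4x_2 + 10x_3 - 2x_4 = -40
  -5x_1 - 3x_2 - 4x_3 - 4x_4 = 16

no solution

Row-reduce:
Swap R1 and R2.
R1 ← R1 / (6).
R3 ← R3 − 12·R1.
R4 ← R4 + 5·R1.
Swap R2 and R4.
R2 ← R2 / (-14/3).
R1 ← R1 + 1/3·R2.
R3 ← R3 / (2).
R1 ← R1 − 5/7·R3.
R2 ← R2 − 1/7·R3.
R4 ← R4 + 1·R3.
Row 4 reduces to 0 = -1, a contradiction. The system is inconsistent.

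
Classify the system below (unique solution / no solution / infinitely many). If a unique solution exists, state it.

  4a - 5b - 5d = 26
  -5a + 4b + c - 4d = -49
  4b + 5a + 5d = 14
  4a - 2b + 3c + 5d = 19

a = 4, b = -4, c = -5, d = 2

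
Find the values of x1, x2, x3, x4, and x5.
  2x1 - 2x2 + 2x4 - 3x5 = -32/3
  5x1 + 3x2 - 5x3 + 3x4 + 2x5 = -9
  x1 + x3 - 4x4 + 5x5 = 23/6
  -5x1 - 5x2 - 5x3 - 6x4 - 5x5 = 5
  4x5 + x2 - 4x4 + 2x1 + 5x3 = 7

Row-reduce the augmented matrix:
R1 ← R1 / (2).
R2 ← R2 − 5·R1.
R3 ← R3 − 1·R1.
R4 ← R4 + 5·R1.
R5 ← R5 − 2·R1.
R2 ← R2 / (8).
R1 ← R1 + 1·R2.
R3 ← R3 − 1·R2.
R4 ← R4 + 10·R2.
R5 ← R5 − 3·R2.
R3 ← R3 / (13/8).
R1 ← R1 + 5/8·R3.
R2 ← R2 + 5/8·R3.
R4 ← R4 + 45/4·R3.
R5 ← R5 − 55/8·R3.
R4 ← R4 / (-473/13).
R1 ← R1 + 14/13·R4.
R2 ← R2 + 27/13·R4.
R3 ← R3 + 38/13·R4.
R5 ← R5 − 193/13·R4.
R5 ← R5 / (-4055/946).
R1 ← R1 − 625/946·R5.
R2 ← R2 − 552/473·R5.
R3 ← R3 − 345/946·R5.
R4 ← R4 + 470/473·R5.
Reading off the reduced rows gives x1 = -5/3, x2 = 5/2, x3 = 1/2, x4 = -5/3, x5 = -1/3.

x1 = -5/3, x2 = 5/2, x3 = 1/2, x4 = -5/3, x5 = -1/3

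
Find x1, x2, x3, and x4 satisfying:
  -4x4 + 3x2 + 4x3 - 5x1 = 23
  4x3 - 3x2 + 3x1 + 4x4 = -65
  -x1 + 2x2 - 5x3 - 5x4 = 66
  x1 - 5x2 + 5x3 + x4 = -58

Row-reduce the augmented matrix:
R1 ← R1 / (-5).
R2 ← R2 − 3·R1.
R3 ← R3 + 1·R1.
R4 ← R4 − 1·R1.
R2 ← R2 / (-6/5).
R1 ← R1 + 3/5·R2.
R3 ← R3 − 7/5·R2.
R4 ← R4 + 22/5·R2.
R3 ← R3 / (5/3).
R1 ← R1 + 4·R3.
R2 ← R2 + 16/3·R3.
R4 ← R4 + 53/3·R3.
R4 ← R4 / (-152/5).
R1 ← R1 + 28/5·R4.
R2 ← R2 + 44/5·R4.
R3 ← R3 + 7/5·R4.
Reading off the reduced rows gives x1 = -3, x2 = 4, x3 = -6, x4 = -5.

x1 = -3, x2 = 4, x3 = -6, x4 = -5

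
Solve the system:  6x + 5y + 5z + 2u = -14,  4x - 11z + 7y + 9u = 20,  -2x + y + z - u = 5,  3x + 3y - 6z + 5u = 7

no solution

Row-reduce:
R1 ← R1 / (6).
R2 ← R2 − 4·R1.
R3 ← R3 + 2·R1.
R4 ← R4 − 3·R1.
R2 ← R2 / (11/3).
R1 ← R1 − 5/6·R2.
R3 ← R3 − 8/3·R2.
R4 ← R4 − 1/2·R2.
R3 ← R3 / (144/11).
R1 ← R1 − 45/11·R3.
R2 ← R2 + 43/11·R3.
R4 ← R4 + 72/11·R3.
Row 4 reduces to 0 = -1/2, a contradiction. The system is inconsistent.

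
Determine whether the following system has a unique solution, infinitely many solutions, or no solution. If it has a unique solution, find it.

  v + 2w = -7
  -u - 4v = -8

Row-reduce:
Swap R1 and R2.
R1 ← R1 / (-1).
R1 ← R1 − 4·R2.
Rank is 2 with 3 unknowns, leaving w free.

infinitely many solutions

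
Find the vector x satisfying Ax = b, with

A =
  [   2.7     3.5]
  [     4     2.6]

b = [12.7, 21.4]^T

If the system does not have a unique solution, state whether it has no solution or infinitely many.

x_1 = 6, x_2 = -1

Row-reduce the augmented matrix:
R1 ← R1 / (27/10).
R2 ← R2 − 4·R1.
R2 ← R2 / (-349/135).
R1 ← R1 − 35/27·R2.
Reading off the reduced rows gives x_1 = 6, x_2 = -1.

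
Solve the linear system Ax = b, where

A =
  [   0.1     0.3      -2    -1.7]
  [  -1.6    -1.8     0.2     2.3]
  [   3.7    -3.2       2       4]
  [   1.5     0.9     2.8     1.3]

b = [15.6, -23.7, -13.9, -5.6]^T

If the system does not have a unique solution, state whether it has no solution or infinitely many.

x_1 = 5, x_2 = 2, x_3 = -3, x_4 = -5

Row-reduce the augmented matrix:
R1 ← R1 / (1/10).
R2 ← R2 + 8/5·R1.
R3 ← R3 − 37/10·R1.
R4 ← R4 − 3/2·R1.
R2 ← R2 / (3).
R1 ← R1 − 3·R2.
R3 ← R3 + 143/10·R2.
R4 ← R4 + 18/5·R2.
R3 ← R3 / (-3779/50).
R1 ← R1 − 59/5·R3.
R2 ← R2 + 53/5·R3.
R4 ← R4 + 134/25·R3.
R4 ← R4 / (11202/18895).
R1 ← R1 + 702/3779·R4.
R2 ← R2 + 3917/3779·R4.
R3 ← R3 − 5179/7558·R4.
Reading off the reduced rows gives x_1 = 5, x_2 = 2, x_3 = -3, x_4 = -5.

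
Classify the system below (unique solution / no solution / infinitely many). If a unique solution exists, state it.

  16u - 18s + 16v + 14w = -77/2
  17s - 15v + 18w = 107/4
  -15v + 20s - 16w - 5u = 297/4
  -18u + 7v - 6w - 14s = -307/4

Row-reduce the augmented matrix:
R1 ← R1 / (16).
R3 ← R3 + 5·R1.
R4 ← R4 + 18·R1.
R2 ← R2 / (-15).
R1 ← R1 − 1·R2.
R3 ← R3 + 10·R2.
R4 ← R4 − 25·R2.
R3 ← R3 / (-189/8).
R1 ← R1 − 83/40·R3.
R2 ← R2 + 6/5·R3.
R4 ← R4 − 159/4·R3.
R4 ← R4 / (-151/189).
R1 ← R1 − 781/2835·R4.
R2 ← R2 + 1217/945·R4.
R3 ← R3 + 73/567·R4.
Reading off the reduced rows gives u = 3, v = -11/4, w = -7/4, s = 1.

u = 3, v = -11/4, w = -7/4, s = 1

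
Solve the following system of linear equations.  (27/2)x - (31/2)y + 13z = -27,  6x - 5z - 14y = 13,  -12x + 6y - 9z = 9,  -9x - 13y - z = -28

Row-reduce:
R1 ← R1 / (27/2).
R2 ← R2 − 6·R1.
R3 ← R3 + 12·R1.
R4 ← R4 + 9·R1.
R2 ← R2 / (-64/9).
R1 ← R1 + 31/27·R2.
R3 ← R3 + 70/9·R2.
R4 ← R4 + 70/3·R2.
R3 ← R3 / (459/32).
R1 ← R1 − 173/64·R3.
R2 ← R2 − 97/64·R3.
R4 ← R4 − 1377/32·R3.
Row 4 reduces to 0 = -1, a contradiction. The system is inconsistent.

no solution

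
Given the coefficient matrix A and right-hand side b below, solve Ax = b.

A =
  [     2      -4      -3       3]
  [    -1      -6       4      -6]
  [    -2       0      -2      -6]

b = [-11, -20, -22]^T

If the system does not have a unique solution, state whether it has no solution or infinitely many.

Row-reduce:
R1 ← R1 / (2).
R2 ← R2 + 1·R1.
R3 ← R3 + 2·R1.
R2 ← R2 / (-8).
R1 ← R1 + 2·R2.
R3 ← R3 + 4·R2.
R3 ← R3 / (-25/4).
R1 ← R1 + 17/8·R3.
R2 ← R2 + 5/16·R3.
Rank is 3 with 4 unknowns, leaving x_4 free.

infinitely many solutions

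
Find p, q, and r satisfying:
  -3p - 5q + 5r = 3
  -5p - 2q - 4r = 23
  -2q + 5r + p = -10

p = -1, q = -3, r = -3

Row-reduce the augmented matrix:
R1 ← R1 / (-3).
R2 ← R2 + 5·R1.
R3 ← R3 − 1·R1.
R2 ← R2 / (19/3).
R1 ← R1 − 5/3·R2.
R3 ← R3 + 11/3·R2.
R3 ← R3 / (-9/19).
R1 ← R1 − 30/19·R3.
R2 ← R2 + 37/19·R3.
Reading off the reduced rows gives p = -1, q = -3, r = -3.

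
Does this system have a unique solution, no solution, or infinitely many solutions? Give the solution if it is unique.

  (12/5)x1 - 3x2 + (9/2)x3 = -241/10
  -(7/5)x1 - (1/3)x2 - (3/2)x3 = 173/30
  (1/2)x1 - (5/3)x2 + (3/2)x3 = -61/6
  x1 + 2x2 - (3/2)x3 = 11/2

no solution

Row-reduce:
R1 ← R1 / (12/5).
R2 ← R2 + 7/5·R1.
R3 ← R3 − 1/2·R1.
R4 ← R4 − 1·R1.
R2 ← R2 / (-25/12).
R1 ← R1 + 5/4·R2.
R3 ← R3 + 25/24·R2.
R4 ← R4 − 13/4·R2.
Swap R3 and R4.
R3 ← R3 / (-81/50).
R1 ← R1 − 6/5·R3.
R2 ← R2 + 27/50·R3.
Row 4 reduces to 0 = -1, a contradiction. The system is inconsistent.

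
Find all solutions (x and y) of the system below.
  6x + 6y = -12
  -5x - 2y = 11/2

Row-reduce the augmented matrix:
R1 ← R1 / (6).
R2 ← R2 + 5·R1.
R2 ← R2 / (3).
R1 ← R1 − 1·R2.
Reading off the reduced rows gives x = -1/2, y = -3/2.

x = -1/2, y = -3/2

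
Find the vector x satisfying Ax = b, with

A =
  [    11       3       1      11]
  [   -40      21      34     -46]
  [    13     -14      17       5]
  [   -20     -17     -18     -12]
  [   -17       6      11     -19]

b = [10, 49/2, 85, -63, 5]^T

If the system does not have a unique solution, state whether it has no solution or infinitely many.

no solution

Row-reduce:
R1 ← R1 / (11).
R2 ← R2 + 40·R1.
R3 ← R3 − 13·R1.
R4 ← R4 + 20·R1.
R5 ← R5 + 17·R1.
R2 ← R2 / (351/11).
R1 ← R1 − 3/11·R2.
R3 ← R3 + 193/11·R2.
R4 ← R4 + 127/11·R2.
R5 ← R5 − 117/11·R2.
R3 ← R3 / (1424/39).
R1 ← R1 + 3/13·R3.
R2 ← R2 − 46/39·R3.
R4 ← R4 + 100/39·R3.
R4 ← R4 / (2689/534).
R1 ← R1 − 2093/2136·R4.
R2 ← R2 − 63/356·R4.
R3 ← R3 + 661/2136·R4.
Row 5 reduces to 0 = 1/6, a contradiction. The system is inconsistent.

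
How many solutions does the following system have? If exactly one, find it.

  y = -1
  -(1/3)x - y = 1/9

x = 8/3, y = -1

From equation 2: y = -1/9 − 1/3·x.
Substitute into equation 1 and solve: x = 8/3.
Then y = -1.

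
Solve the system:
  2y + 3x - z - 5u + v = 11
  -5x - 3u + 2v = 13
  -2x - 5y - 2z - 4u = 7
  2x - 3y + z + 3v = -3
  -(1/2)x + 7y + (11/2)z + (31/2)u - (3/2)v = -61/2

infinitely many solutions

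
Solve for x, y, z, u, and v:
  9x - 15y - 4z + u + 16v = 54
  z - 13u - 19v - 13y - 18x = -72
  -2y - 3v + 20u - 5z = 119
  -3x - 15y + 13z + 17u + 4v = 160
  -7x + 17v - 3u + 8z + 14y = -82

x = 3, y = -3, z = 2, u = 6, v = -1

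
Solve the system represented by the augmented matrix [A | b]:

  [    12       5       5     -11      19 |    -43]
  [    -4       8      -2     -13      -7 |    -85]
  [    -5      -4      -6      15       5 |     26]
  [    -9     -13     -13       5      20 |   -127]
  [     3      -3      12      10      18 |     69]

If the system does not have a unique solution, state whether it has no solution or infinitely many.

Row-reduce the augmented matrix:
R1 ← R1 / (12).
R2 ← R2 + 4·R1.
R3 ← R3 + 5·R1.
R4 ← R4 + 9·R1.
R5 ← R5 − 3·R1.
R2 ← R2 / (29/3).
R1 ← R1 − 5/12·R2.
R3 ← R3 + 23/12·R2.
R4 ← R4 + 37/4·R2.
R5 ← R5 + 17/4·R2.
R3 ← R3 / (-231/58).
R1 ← R1 − 25/58·R3.
R2 ← R2 + 1/29·R3.
R4 ← R4 + 555/58·R3.
R5 ← R5 − 615/58·R3.
R4 ← R4 / (-254/7).
R1 ← R1 − 4/7·R4.
R2 ← R2 + 25/14·R4.
R3 ← R3 + 25/14·R4.
R5 ← R5 − 341/14·R4.
R5 ← R5 / (273463/5588).
R1 ← R1 − 12746/4191·R5.
R2 ← R2 + 491/1524·R5.
R3 ← R3 + 56201/16764·R5.
R4 ← R4 + 223/2794·R5.
Reading off the reduced rows gives x_1 = 5, x_2 = 0, x_3 = 4, x_4 = 6, x_5 = -3.

x_1 = 5, x_2 = 0, x_3 = 4, x_4 = 6, x_5 = -3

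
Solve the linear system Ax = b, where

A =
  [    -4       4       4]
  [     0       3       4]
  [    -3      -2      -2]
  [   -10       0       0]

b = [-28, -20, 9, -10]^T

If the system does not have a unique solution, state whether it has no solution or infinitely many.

Row-reduce the augmented matrix:
R1 ← R1 / (-4).
R3 ← R3 + 3·R1.
R4 ← R4 + 10·R1.
R2 ← R2 / (3).
R1 ← R1 + 1·R2.
R3 ← R3 + 5·R2.
R4 ← R4 + 10·R2.
R3 ← R3 / (5/3).
R1 ← R1 − 1/3·R3.
R2 ← R2 − 4/3·R3.
R4 ← R4 − 10/3·R3.
R4 reduces to 0 = 0, so the extra equation is consistent.
Reading off the reduced rows gives x_1 = 1, x_2 = -4, x_3 = -2.

x_1 = 1, x_2 = -4, x_3 = -2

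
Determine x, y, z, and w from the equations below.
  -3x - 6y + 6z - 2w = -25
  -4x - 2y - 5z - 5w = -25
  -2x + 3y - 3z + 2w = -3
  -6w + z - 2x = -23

Row-reduce the augmented matrix:
R1 ← R1 / (-3).
R2 ← R2 + 4·R1.
R3 ← R3 + 2·R1.
R4 ← R4 + 2·R1.
R2 ← R2 / (6).
R1 ← R1 − 2·R2.
R3 ← R3 − 7·R2.
R4 ← R4 − 4·R2.
R3 ← R3 / (49/6).
R1 ← R1 − 7/3·R3.
R2 ← R2 + 13/6·R3.
R4 ← R4 − 17/3·R3.
R4 ← R4 / (-1075/147).
R1 ← R1 + 2/7·R4.
R2 ← R2 − 179/147·R4.
R3 ← R3 − 109/147·R4.
Reading off the reduced rows gives x = 5, y = 0, z = -1, w = 2.

x = 5, y = 0, z = -1, w = 2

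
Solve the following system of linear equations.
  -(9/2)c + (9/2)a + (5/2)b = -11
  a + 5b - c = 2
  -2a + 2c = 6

Row-reduce:
R1 ← R1 / (9/2).
R2 ← R2 − 1·R1.
R3 ← R3 + 2·R1.
R2 ← R2 / (40/9).
R1 ← R1 − 5/9·R2.
R3 ← R3 − 10/9·R2.
Rank is 2 with 3 unknowns, leaving c free.

infinitely many solutions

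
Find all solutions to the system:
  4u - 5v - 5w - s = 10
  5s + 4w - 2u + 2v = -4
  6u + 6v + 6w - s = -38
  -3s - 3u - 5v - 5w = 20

u = -2, v = 1, w = -5, s = 2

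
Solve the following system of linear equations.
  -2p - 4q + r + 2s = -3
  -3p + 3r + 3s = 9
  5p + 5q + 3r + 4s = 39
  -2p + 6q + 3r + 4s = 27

Row-reduce the augmented matrix:
R1 ← R1 / (-2).
R2 ← R2 + 3·R1.
R3 ← R3 − 5·R1.
R4 ← R4 + 2·R1.
R2 ← R2 / (6).
R1 ← R1 − 2·R2.
R3 ← R3 + 5·R2.
R4 ← R4 − 10·R2.
R3 ← R3 / (27/4).
R1 ← R1 + 1·R3.
R2 ← R2 − 1/4·R3.
R4 ← R4 + 1/2·R3.
R4 ← R4 / (8/3).
R1 ← R1 − 1/3·R4.
R2 ← R2 + 1/3·R4.
R3 ← R3 − 4/3·R4.
Reading off the reduced rows gives p = 2, q = 2, r = 1, s = 4.

p = 2, q = 2, r = 1, s = 4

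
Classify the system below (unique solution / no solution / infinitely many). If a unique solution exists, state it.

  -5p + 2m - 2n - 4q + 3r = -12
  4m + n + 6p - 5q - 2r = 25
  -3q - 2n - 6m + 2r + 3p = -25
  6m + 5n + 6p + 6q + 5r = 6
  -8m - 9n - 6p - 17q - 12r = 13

Row-reduce:
R1 ← R1 / (2).
R2 ← R2 − 4·R1.
R3 ← R3 + 6·R1.
R4 ← R4 − 6·R1.
R5 ← R5 + 8·R1.
R2 ← R2 / (5).
R1 ← R1 + 1·R2.
R3 ← R3 + 8·R2.
R4 ← R4 − 11·R2.
R5 ← R5 + 17·R2.
R3 ← R3 / (68/5).
R1 ← R1 − 7/10·R3.
R2 ← R2 − 16/5·R3.
R4 ← R4 + 71/5·R3.
R5 ← R5 − 142/5·R3.
R4 ← R4 / (3/4).
R1 ← R1 + 7/8·R4.
R2 ← R2 − 3·R4.
R3 ← R3 + 3/4·R4.
R5 ← R5 + 3/2·R4.
Rank is 4 with 5 unknowns, leaving r free.

infinitely many solutions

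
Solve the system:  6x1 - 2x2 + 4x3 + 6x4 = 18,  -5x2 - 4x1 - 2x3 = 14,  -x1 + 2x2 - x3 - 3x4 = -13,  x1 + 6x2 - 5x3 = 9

x1 = 1, x2 = -2, x3 = -4, x4 = 4

Row-reduce the augmented matrix:
R1 ← R1 / (6).
R2 ← R2 + 4·R1.
R3 ← R3 + 1·R1.
R4 ← R4 − 1·R1.
R2 ← R2 / (-19/3).
R1 ← R1 + 1/3·R2.
R3 ← R3 − 5/3·R2.
R4 ← R4 − 19/3·R2.
R3 ← R3 / (-3/19).
R1 ← R1 − 12/19·R3.
R2 ← R2 + 2/19·R3.
R4 ← R4 + 5·R3.
R4 ← R4 / (33).
R1 ← R1 + 3·R4.
R3 ← R3 − 6·R4.
Reading off the reduced rows gives x1 = 1, x2 = -2, x3 = -4, x4 = 4.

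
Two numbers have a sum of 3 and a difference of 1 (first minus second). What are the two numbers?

first number: 2, second number: 1

Let x = first number, y = second number.
  x + y = 3
  x - y = 1
Row-reduce the augmented matrix:
R2 ← R2 − 1·R1.
R2 ← R2 / (-2).
R1 ← R1 − 1·R2.
Reading off the reduced rows gives x = 2, y = 1.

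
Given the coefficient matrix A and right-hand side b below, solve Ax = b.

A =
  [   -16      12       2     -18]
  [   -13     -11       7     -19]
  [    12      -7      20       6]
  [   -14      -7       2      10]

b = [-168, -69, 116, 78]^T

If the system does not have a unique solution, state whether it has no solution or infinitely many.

x_1 = 1, x_2 = -4, x_3 = 2, x_4 = 6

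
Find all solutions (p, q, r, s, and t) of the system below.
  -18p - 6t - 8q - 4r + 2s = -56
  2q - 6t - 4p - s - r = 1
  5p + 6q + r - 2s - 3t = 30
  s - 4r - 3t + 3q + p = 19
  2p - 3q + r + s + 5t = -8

Row-reduce:
R1 ← R1 / (-18).
R2 ← R2 + 4·R1.
R3 ← R3 − 5·R1.
R4 ← R4 − 1·R1.
R5 ← R5 − 2·R1.
R2 ← R2 / (34/9).
R1 ← R1 − 4/9·R2.
R3 ← R3 − 34/9·R2.
R4 ← R4 − 23/9·R2.
R5 ← R5 + 35/9·R2.
Swap R3 and R4.
R3 ← R3 / (-141/34).
R1 ← R1 − 4/17·R3.
R2 ← R2 + 1/34·R3.
R5 ← R5 − 15/34·R3.
Swap R4 and R5.
R4 ← R4 / (-2/47).
R1 ← R1 − 25/141·R4.
R2 ← R2 + 56/141·R4.
R3 ← R3 + 71/141·R4.
Row 5 reduces to 0 = 1, a contradiction. The system is inconsistent.

no solution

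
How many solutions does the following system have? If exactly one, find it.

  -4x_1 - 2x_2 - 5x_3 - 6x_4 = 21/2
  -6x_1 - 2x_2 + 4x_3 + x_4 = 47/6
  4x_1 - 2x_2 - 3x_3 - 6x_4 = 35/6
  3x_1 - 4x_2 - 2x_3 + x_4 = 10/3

x_1 = -2/3, x_2 = -7/4, x_3 = 1/3, x_4 = -1

Row-reduce the augmented matrix:
R1 ← R1 / (-4).
R2 ← R2 + 6·R1.
R3 ← R3 − 4·R1.
R4 ← R4 − 3·R1.
R1 ← R1 − 1/2·R2.
R3 ← R3 + 4·R2.
R4 ← R4 + 11/2·R2.
R3 ← R3 / (38).
R1 ← R1 + 9/2·R3.
R2 ← R2 − 23/2·R3.
R4 ← R4 − 115/2·R3.
R4 ← R4 / (347/38).
R1 ← R1 + 7/38·R4.
R2 ← R2 − 29/19·R4.
R3 ← R3 − 14/19·R4.
Reading off the reduced rows gives x_1 = -2/3, x_2 = -7/4, x_3 = 1/3, x_4 = -1.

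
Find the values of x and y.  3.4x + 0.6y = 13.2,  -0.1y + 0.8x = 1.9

Row-reduce the augmented matrix:
R1 ← R1 / (17/5).
R2 ← R2 − 4/5·R1.
R2 ← R2 / (-41/170).
R1 ← R1 − 3/17·R2.
Reading off the reduced rows gives x = 3, y = 5.

x = 3, y = 5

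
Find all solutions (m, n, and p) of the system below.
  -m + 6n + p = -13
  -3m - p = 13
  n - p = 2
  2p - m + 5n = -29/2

Row-reduce:
R1 ← R1 / (-1).
R2 ← R2 + 3·R1.
R4 ← R4 + 1·R1.
R2 ← R2 / (-18).
R1 ← R1 + 6·R2.
R3 ← R3 − 1·R2.
R4 ← R4 + 1·R2.
R3 ← R3 / (-11/9).
R1 ← R1 − 1/3·R3.
R2 ← R2 − 2/9·R3.
R4 ← R4 − 11/9·R3.
Row 4 reduces to 0 = 1/2, a contradiction. The system is inconsistent.

no solution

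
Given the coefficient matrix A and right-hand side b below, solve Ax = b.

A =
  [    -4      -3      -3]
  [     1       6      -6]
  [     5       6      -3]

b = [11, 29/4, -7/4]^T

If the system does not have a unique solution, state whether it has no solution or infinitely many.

x_1 = -3/4, x_2 = -2/3, x_3 = -2

Row-reduce the augmented matrix:
R1 ← R1 / (-4).
R2 ← R2 − 1·R1.
R3 ← R3 − 5·R1.
R2 ← R2 / (21/4).
R1 ← R1 − 3/4·R2.
R3 ← R3 − 9/4·R2.
R3 ← R3 / (-27/7).
R1 ← R1 − 12/7·R3.
R2 ← R2 + 9/7·R3.
Reading off the reduced rows gives x_1 = -3/4, x_2 = -2/3, x_3 = -2.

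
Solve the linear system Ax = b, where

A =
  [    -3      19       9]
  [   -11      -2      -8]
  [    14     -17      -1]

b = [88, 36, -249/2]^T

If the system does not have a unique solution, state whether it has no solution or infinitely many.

no solution

Row-reduce:
R1 ← R1 / (-3).
R2 ← R2 + 11·R1.
R3 ← R3 − 14·R1.
R2 ← R2 / (-215/3).
R1 ← R1 + 19/3·R2.
R3 ← R3 − 215/3·R2.
Row 3 reduces to 0 = -1/2, a contradiction. The system is inconsistent.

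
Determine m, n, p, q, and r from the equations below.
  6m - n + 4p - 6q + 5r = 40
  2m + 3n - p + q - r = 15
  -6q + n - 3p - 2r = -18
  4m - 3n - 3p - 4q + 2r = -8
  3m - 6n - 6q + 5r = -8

m = 4, n = 4, p = 4, q = 1, r = 2

Row-reduce the augmented matrix:
R1 ← R1 / (6).
R2 ← R2 − 2·R1.
R4 ← R4 − 4·R1.
R5 ← R5 − 3·R1.
R2 ← R2 / (10/3).
R1 ← R1 + 1/6·R2.
R3 ← R3 − 1·R2.
R4 ← R4 + 7/3·R2.
R5 ← R5 + 11/2·R2.
R3 ← R3 / (-23/10).
R1 ← R1 − 11/20·R3.
R2 ← R2 + 7/10·R3.
R4 ← R4 + 73/10·R3.
R5 ← R5 + 117/20·R3.
R4 ← R4 / (24).
R1 ← R1 + 5/2·R4.
R2 ← R2 − 3·R4.
R3 ← R3 − 3·R4.
R5 ← R5 − 39/2·R4.
R5 ← R5 / (121/184).
R1 ← R1 − 263/552·R5.
R2 ← R2 + 47/92·R5.
R3 ← R3 − 41/92·R5.
R4 ← R4 − 7/276·R5.
Reading off the reduced rows gives m = 4, n = 4, p = 4, q = 1, r = 2.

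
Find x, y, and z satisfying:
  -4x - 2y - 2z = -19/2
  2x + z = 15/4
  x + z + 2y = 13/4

x = 5/2, y = 1, z = -5/4

Row-reduce the augmented matrix:
R1 ← R1 / (-4).
R2 ← R2 − 2·R1.
R3 ← R3 − 1·R1.
R2 ← R2 / (-1).
R1 ← R1 − 1/2·R2.
R3 ← R3 − 3/2·R2.
R3 ← R3 / (1/2).
R1 ← R1 − 1/2·R3.
Reading off the reduced rows gives x = 5/2, y = 1, z = -5/4.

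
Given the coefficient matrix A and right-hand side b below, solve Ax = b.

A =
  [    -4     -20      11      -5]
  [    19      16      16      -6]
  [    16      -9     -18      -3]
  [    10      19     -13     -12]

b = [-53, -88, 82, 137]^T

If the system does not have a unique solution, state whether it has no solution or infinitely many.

Row-reduce the augmented matrix:
R1 ← R1 / (-4).
R2 ← R2 − 19·R1.
R3 ← R3 − 16·R1.
R4 ← R4 − 10·R1.
R2 ← R2 / (-79).
R1 ← R1 − 5·R2.
R3 ← R3 + 89·R2.
R4 ← R4 + 31·R2.
R3 ← R3 / (-16081/316).
R1 ← R1 − 124/79·R3.
R2 ← R2 + 273/316·R3.
R4 ← R4 + 3881/316·R3.
R4 ← R4 / (-247066/16081).
R1 ← R1 + 4962/16081·R4.
R2 ← R2 − 245/1237·R4.
R3 ← R3 + 3323/16081·R4.
Reading off the reduced rows gives x_1 = -2, x_2 = 1, x_3 = -6, x_4 = -5.

x_1 = -2, x_2 = 1, x_3 = -6, x_4 = -5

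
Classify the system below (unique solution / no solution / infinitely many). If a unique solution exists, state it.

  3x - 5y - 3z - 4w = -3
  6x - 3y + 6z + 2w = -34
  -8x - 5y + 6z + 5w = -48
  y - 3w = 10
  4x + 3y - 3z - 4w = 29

x = 0, y = 4, z = -3, w = -2

Row-reduce the augmented matrix:
R1 ← R1 / (3).
R2 ← R2 − 6·R1.
R3 ← R3 + 8·R1.
R5 ← R5 − 4·R1.
R2 ← R2 / (7).
R1 ← R1 + 5/3·R2.
R3 ← R3 + 55/3·R2.
R4 ← R4 − 1·R2.
R5 ← R5 − 29/3·R2.
R3 ← R3 / (206/7).
R1 ← R1 − 13/7·R3.
R2 ← R2 − 12/7·R3.
R4 ← R4 + 12/7·R3.
R5 ← R5 + 109/7·R3.
R4 ← R4 / (-333/103).
R1 ← R1 + 51/206·R4.
R2 ← R2 − 24/103·R4.
R3 ← R3 − 431/618·R4.
R5 ← R5 + 333/206·R4.
R5 reduces to 0 = 0, so the extra equation is consistent.
Reading off the reduced rows gives x = 0, y = 4, z = -3, w = -2.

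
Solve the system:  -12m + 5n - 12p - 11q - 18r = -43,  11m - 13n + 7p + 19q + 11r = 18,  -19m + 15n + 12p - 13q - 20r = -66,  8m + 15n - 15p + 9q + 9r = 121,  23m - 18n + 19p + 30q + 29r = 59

Row-reduce:
R1 ← R1 / (-12).
R2 ← R2 − 11·R1.
R3 ← R3 + 19·R1.
R4 ← R4 − 8·R1.
R5 ← R5 − 23·R1.
R2 ← R2 / (-101/12).
R1 ← R1 + 5/12·R2.
R3 ← R3 − 85/12·R2.
R4 ← R4 − 55/3·R2.
R5 ← R5 + 101/12·R2.
R3 ← R3 / (2791/101).
R1 ← R1 − 121/101·R3.
R2 ← R2 − 48/101·R3.
R4 ← R4 + 3203/101·R3.
R4 ← R4 / (97042/2791).
R1 ← R1 + 116/2791·R4.
R2 ← R2 + 3529/2791·R4.
R3 ← R3 − 1204/2791·R4.
Row 5 reduces to 0 = -2, a contradiction. The system is inconsistent.

no solution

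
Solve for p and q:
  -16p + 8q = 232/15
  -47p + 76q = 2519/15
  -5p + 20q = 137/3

p = 1/5, q = 7/3

Row-reduce the augmented matrix:
R1 ← R1 / (-16).
R2 ← R2 + 47·R1.
R3 ← R3 + 5·R1.
R2 ← R2 / (105/2).
R1 ← R1 + 1/2·R2.
R3 ← R3 − 35/2·R2.
R3 reduces to 0 = 0, so the extra equation is consistent.
Reading off the reduced rows gives p = 1/5, q = 7/3.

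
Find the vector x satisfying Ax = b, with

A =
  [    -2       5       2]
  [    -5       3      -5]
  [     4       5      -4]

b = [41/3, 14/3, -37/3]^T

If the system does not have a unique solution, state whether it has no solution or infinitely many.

Row-reduce the augmented matrix:
R1 ← R1 / (-2).
R2 ← R2 + 5·R1.
R3 ← R3 − 4·R1.
R2 ← R2 / (-19/2).
R1 ← R1 + 5/2·R2.
R3 ← R3 − 15·R2.
R3 ← R3 / (-300/19).
R1 ← R1 − 31/19·R3.
R2 ← R2 − 20/19·R3.
Reading off the reduced rows gives x_1 = -7/3, x_2 = 1, x_3 = 2.

x_1 = -7/3, x_2 = 1, x_3 = 2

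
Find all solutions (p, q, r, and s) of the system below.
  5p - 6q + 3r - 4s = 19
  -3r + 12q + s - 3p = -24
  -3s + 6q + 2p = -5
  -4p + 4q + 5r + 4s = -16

infinitely many solutions

Row-reduce:
R1 ← R1 / (5).
R2 ← R2 + 3·R1.
R3 ← R3 − 2·R1.
R4 ← R4 + 4·R1.
R2 ← R2 / (42/5).
R1 ← R1 + 6/5·R2.
R3 ← R3 − 42/5·R2.
R4 ← R4 + 4/5·R2.
Swap R3 and R4.
R3 ← R3 / (51/7).
R1 ← R1 − 3/7·R3.
R2 ← R2 + 1/7·R3.
Rank is 3 with 4 unknowns, leaving s free.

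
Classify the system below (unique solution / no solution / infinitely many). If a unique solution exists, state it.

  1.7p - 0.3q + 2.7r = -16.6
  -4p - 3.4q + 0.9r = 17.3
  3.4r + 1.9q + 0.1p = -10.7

p = -5, q = 0, r = -3

Row-reduce the augmented matrix:
R1 ← R1 / (17/10).
R2 ← R2 + 4·R1.
R3 ← R3 − 1/10·R1.
R2 ← R2 / (-349/85).
R1 ← R1 + 3/17·R2.
R3 ← R3 − 163/85·R2.
R3 ← R3 / (11567/1745).
R1 ← R1 − 891/698·R3.
R2 ← R2 + 1233/698·R3.
Reading off the reduced rows gives p = -5, q = 0, r = -3.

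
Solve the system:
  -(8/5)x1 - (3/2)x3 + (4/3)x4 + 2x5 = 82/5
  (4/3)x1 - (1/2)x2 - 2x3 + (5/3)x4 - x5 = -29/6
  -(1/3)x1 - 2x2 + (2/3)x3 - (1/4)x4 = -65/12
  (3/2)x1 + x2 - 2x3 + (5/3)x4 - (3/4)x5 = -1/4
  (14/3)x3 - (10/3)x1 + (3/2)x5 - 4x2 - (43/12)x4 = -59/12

infinitely many solutions

Row-reduce:
R1 ← R1 / (-8/5).
R2 ← R2 − 4/3·R1.
R3 ← R3 + 1/3·R1.
R4 ← R4 − 3/2·R1.
R5 ← R5 + 10/3·R1.
R2 ← R2 / (-1/2).
R3 ← R3 + 2·R2.
R4 ← R4 − 1·R2.
R5 ← R5 + 4·R2.
R3 ← R3 / (671/48).
R1 ← R1 − 15/16·R3.
R2 ← R2 − 13/2·R3.
R4 ← R4 + 317/32·R3.
R5 ← R5 − 811/24·R3.
R4 ← R4 / (10841/48312).
R1 ← R1 + 425/8052·R4.
R2 ← R2 + 868/6039·R4.
R3 ← R3 + 1676/2013·R4.
R5 ← R5 + 10841/24156·R4.
Rank is 4 with 5 unknowns, leaving x5 free.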